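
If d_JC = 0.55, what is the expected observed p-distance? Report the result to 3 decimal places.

0.390

p = (3/4)(1 − e^(−4d/3)) = 0.75 × (1 − e^(-0.733333)) = 0.75 × (1 − 0.480305) = 0.389771.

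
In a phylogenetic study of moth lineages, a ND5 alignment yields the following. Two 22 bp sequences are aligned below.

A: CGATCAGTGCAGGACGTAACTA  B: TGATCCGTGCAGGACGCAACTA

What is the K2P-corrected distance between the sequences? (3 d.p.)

Of 22 sites, 2 differences are transitions and 1 are transversions, so P = 2/22 ≈ 0.090909 and Q = 1/22 ≈ 0.045455.
Under the Kimura two-parameter model, d = −½ ln(1 − 2P − Q) − ¼ ln(1 − 2Q).
1 − 2P − Q = 0.772727, giving −½ ln(0.772727) = 0.128915.
1 − 2Q = 0.90909, giving −¼ ln(0.90909) = 0.023828.
d = 0.128915 + 0.023828 = 0.152743.

0.153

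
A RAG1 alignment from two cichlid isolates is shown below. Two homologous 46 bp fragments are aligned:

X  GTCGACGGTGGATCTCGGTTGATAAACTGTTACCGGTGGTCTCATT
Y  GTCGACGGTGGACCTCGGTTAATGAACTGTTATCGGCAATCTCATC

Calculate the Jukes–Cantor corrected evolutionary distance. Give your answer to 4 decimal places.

The sequences differ at 8 of 46 sites (13, 21, 24, 33, 37, 38, 39, 46), so p = 8/46 ≈ 0.173913.
d = −(3/4) ln(1 − 4p/3) = −0.75 ln(1 − 0.231884) = −0.75 ln(0.768116)
  = −0.75 × (-0.263815) = 0.197861 substitutions/site.

0.1979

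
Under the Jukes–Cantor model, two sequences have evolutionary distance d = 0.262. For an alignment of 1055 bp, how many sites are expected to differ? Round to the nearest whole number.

Invert JC69: p = (3/4)(1 − e^(−4d/3)) = 0.75 × (1 − e^(-0.349333)) = 0.75 × (1 − 0.705158) = 0.221132.
Expected differing sites = pL ≈ 0.221132 × 1055 = 233.29426 ≈ 233.

233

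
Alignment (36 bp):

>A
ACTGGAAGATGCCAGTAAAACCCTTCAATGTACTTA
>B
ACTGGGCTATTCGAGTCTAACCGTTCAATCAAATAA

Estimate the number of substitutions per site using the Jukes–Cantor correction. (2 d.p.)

0.44

The sequences differ at 12 of 36 sites, so p = 12/36 ≈ 0.333333.
d = −(3/4) ln(1 − 4p/3) = −0.75 ln(1 − 0.444444) = −0.75 ln(0.555556)
  = −0.75 × (-0.587786) = 0.440840 substitutions/site.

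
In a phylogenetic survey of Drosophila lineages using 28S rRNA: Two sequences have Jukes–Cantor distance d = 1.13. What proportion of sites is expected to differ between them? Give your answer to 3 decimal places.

p = (3/4)(1 − e^(−4d/3)) = 0.75 × (1 − e^(-1.506667)) = 0.75 × (1 − 0.221647) = 0.583765.

0.584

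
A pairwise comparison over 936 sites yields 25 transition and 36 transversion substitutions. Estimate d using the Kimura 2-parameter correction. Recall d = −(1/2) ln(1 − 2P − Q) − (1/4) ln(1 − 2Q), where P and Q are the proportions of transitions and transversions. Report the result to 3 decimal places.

P = 25/936 ≈ 0.026709 and Q = 36/936 ≈ 0.038462.
Under the Kimura two-parameter model, d = −½ ln(1 − 2P − Q) − ¼ ln(1 − 2Q).
1 − 2P − Q = 0.90812, giving −½ ln(0.90812) = 0.048189.
1 − 2Q = 0.923076, giving −¼ ln(0.923076) = 0.020011.
d = 0.048189 + 0.020011 = 0.068200.

0.068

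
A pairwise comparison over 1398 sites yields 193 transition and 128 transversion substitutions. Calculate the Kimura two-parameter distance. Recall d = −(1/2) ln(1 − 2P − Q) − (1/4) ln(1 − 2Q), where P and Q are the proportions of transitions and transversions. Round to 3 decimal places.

0.280

P = 193/1398 ≈ 0.138054 and Q = 128/1398 ≈ 0.091559.
Under the Kimura two-parameter model, d = −½ ln(1 − 2P − Q) − ¼ ln(1 − 2Q).
1 − 2P − Q = 0.632333, giving −½ ln(0.632333) = 0.229170.
1 − 2Q = 0.816882, giving −¼ ln(0.816882) = 0.050565.
d = 0.229170 + 0.050565 = 0.279735.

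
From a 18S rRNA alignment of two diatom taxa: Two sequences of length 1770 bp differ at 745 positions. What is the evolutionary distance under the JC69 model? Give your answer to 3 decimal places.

p = 745/1770 ≈ 0.420904.
d = −(3/4) ln(1 − 4p/3) = −0.75 ln(1 − 0.561205) = −0.75 ln(0.438795)
  = −0.75 × (-0.823723) = 0.617792 substitutions/site.

0.618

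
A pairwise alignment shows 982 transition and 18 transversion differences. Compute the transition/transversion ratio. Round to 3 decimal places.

R = 982/18 = 54.555555… ≈ 54.556 (to 3 d.p.).

54.556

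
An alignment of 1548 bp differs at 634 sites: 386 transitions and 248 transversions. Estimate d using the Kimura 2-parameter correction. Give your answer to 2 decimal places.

0.63

P = 386/1548 ≈ 0.249354 and Q = 248/1548 ≈ 0.160207.
Under the Kimura two-parameter model, d = −½ ln(1 − 2P − Q) − ¼ ln(1 − 2Q).
1 − 2P − Q = 0.341085, giving −½ ln(0.341085) = 0.537812.
1 − 2Q = 0.679586, giving −¼ ln(0.679586) = 0.096568.
d = 0.537812 + 0.096568 = 0.634380.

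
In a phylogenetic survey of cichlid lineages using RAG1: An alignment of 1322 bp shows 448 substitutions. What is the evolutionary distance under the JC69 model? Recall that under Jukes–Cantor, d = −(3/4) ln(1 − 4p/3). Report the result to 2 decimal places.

0.45

p = 448/1322 ≈ 0.33888.
d = −(3/4) ln(1 − 4p/3) = −0.75 ln(1 − 0.45184) = −0.75 ln(0.54816)
  = −0.75 × (-0.601188) = 0.450891 substitutions/site.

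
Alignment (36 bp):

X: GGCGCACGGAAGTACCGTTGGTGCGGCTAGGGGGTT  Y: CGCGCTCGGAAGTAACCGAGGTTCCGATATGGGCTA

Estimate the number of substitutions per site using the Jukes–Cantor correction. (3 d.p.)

The sequences differ at 12 of 36 sites, so p = 12/36 ≈ 0.333333.
d = −(3/4) ln(1 − 4p/3) = −0.75 ln(1 − 0.444444) = −0.75 ln(0.555556)
  = −0.75 × (-0.587786) = 0.440840 substitutions/site.

0.441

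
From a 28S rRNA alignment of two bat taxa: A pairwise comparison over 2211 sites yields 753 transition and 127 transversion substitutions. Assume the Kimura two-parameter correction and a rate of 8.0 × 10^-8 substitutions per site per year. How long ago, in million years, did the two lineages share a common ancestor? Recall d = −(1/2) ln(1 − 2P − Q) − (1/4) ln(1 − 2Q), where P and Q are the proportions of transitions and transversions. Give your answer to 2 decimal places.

P = 753/2211 ≈ 0.34057 and Q = 127/2211 ≈ 0.05744.
Under the Kimura two-parameter model, d = −½ ln(1 − 2P − Q) − ¼ ln(1 − 2Q).
1 − 2P − Q = 0.26142, giving −½ ln(0.26142) = 0.670813.
1 − 2Q = 0.88512, giving −¼ ln(0.88512) = 0.030508.
d = 0.670813 + 0.030508 = 0.701321.
Under a molecular clock d = 2μt, so t = d/(2μ) = 0.701321 / (2 × 8.0 × 10^-8) = 4.38 million years.

4.38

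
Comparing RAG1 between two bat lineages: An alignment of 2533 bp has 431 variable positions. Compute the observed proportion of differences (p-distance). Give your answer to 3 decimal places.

p = 431/2533 = 0.170153… ≈ 0.170 (to 3 d.p.).

0.170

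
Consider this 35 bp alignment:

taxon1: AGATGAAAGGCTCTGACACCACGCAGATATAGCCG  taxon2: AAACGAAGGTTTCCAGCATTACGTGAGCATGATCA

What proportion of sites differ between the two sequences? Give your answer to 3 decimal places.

The sequences differ at 19 of 35 positions.
p = 19/35 = 0.542857… ≈ 0.543 (to 3 d.p.).

0.543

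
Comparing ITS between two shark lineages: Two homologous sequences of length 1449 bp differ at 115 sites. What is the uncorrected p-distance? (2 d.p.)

p = 115/1449 = 0.079365… ≈ 0.08 (to 2 d.p.).

0.08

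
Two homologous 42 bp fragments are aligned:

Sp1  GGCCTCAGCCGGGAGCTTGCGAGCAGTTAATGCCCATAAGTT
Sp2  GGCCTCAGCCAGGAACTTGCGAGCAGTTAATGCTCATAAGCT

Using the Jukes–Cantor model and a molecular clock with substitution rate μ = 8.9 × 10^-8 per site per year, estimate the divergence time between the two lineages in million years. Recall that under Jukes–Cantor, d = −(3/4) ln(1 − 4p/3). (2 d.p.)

The sequences differ at 4 of 42 sites (11, 15, 34, 41), so p = 4/42 ≈ 0.095238.
d = −(3/4) ln(1 − 4p/3) = −0.75 ln(1 − 0.126984) = −0.75 ln(0.873016)
  = −0.75 × (-0.135801) = 0.101851 substitutions/site.
Under a molecular clock d = 2μt, so t = d/(2μ) = 0.101851 / (2 × 8.9 × 10^-8) = 0.57 million years.

0.57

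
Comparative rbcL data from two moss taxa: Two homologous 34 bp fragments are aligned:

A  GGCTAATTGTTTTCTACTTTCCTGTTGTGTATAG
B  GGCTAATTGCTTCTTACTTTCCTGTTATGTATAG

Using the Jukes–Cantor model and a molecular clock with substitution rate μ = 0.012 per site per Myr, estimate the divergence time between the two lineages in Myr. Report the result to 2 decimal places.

The sequences differ at 4 of 34 sites (10, 13, 14, 27), so p = 4/34 ≈ 0.117647.
d = −(3/4) ln(1 − 4p/3) = −0.75 ln(1 − 0.156863) = −0.75 ln(0.843137)
  = −0.75 × (-0.170626) = 0.127970 substitutions/site.
Under a molecular clock d = 2μt, so t = d/(2μ) = 0.127970 / (2 × 0.012) = 5.33 Myr.

5.33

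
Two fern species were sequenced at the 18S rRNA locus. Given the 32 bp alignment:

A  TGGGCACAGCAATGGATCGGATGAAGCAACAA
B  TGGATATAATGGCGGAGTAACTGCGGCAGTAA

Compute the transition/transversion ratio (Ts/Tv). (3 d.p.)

Transitions are A↔G and C↔T; transversions are all other mismatches.
Transitions: 14. Transversions: 3.
R = 14/3 = 4.666666… ≈ 4.667 (to 3 d.p.).

4.667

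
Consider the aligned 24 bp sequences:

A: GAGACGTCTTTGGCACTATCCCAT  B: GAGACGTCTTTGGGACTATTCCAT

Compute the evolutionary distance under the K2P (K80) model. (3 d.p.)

0.089

Of 24 sites, 1 differences are transitions and 1 are transversions, so P = 1/24 ≈ 0.041667 and Q = 1/24 ≈ 0.041667.
Under the Kimura two-parameter model, d = −½ ln(1 − 2P − Q) − ¼ ln(1 − 2Q).
1 − 2P − Q = 0.874999, giving −½ ln(0.874999) = 0.066766.
1 − 2Q = 0.916666, giving −¼ ln(0.916666) = 0.021753.
d = 0.066766 + 0.021753 = 0.088519.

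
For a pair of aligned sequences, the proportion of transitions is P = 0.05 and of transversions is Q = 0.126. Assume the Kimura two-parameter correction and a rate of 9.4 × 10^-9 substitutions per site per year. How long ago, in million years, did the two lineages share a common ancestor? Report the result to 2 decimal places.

10.67

Under the Kimura two-parameter model, d = −½ ln(1 − 2P − Q) − ¼ ln(1 − 2Q).
1 − 2P − Q = 0.774, giving −½ ln(0.774) = 0.128092.
1 − 2Q = 0.748, giving −¼ ln(0.748) = 0.072588.
d = 0.128092 + 0.072588 = 0.200680.
Under a molecular clock d = 2μt, so t = d/(2μ) = 0.200680 / (2 × 9.4 × 10^-9) = 10.67 million years.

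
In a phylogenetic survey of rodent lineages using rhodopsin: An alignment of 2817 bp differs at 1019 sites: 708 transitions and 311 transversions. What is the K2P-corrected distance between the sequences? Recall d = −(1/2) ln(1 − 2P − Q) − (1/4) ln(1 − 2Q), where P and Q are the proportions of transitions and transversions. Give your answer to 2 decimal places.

0.54

P = 708/2817 ≈ 0.251331 and Q = 311/2817 ≈ 0.110401.
Under the Kimura two-parameter model, d = −½ ln(1 − 2P − Q) − ¼ ln(1 − 2Q).
1 − 2P − Q = 0.386937, giving −½ ln(0.386937) = 0.474747.
1 − 2Q = 0.779198, giving −¼ ln(0.779198) = 0.062373.
d = 0.474747 + 0.062373 = 0.537120.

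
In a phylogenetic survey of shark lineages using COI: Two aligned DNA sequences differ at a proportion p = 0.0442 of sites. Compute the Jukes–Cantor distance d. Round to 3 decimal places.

d = −(3/4) ln(1 − 4p/3) = −0.75 ln(1 − 0.058933) = −0.75 ln(0.941067)
  = −0.75 × (-0.060741) = 0.045556 substitutions/site.

0.046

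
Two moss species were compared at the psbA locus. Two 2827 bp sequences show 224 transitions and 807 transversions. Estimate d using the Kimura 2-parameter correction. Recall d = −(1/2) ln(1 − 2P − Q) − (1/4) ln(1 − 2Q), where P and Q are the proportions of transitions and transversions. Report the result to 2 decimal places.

P = 224/2827 ≈ 0.079236 and Q = 807/2827 ≈ 0.285462.
Under the Kimura two-parameter model, d = −½ ln(1 − 2P − Q) − ¼ ln(1 − 2Q).
1 − 2P − Q = 0.556066, giving −½ ln(0.556066) = 0.293434.
1 − 2Q = 0.429076, giving −¼ ln(0.429076) = 0.211530.
d = 0.293434 + 0.211530 = 0.504964.

0.50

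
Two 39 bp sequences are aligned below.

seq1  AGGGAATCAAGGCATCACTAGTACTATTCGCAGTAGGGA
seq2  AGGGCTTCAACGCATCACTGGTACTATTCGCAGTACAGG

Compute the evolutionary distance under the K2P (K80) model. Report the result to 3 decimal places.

Of 39 sites, 3 differences are transitions and 4 are transversions, so P = 3/39 ≈ 0.076923 and Q = 4/39 ≈ 0.102564.
Under the Kimura two-parameter model, d = −½ ln(1 − 2P − Q) − ¼ ln(1 − 2Q).
1 − 2P − Q = 0.74359, giving −½ ln(0.74359) = 0.148133.
1 − 2Q = 0.794872, giving −¼ ln(0.794872) = 0.057394.
d = 0.148133 + 0.057394 = 0.205527.

0.206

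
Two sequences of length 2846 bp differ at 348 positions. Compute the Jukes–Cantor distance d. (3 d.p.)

p = 348/2846 ≈ 0.122277.
d = −(3/4) ln(1 − 4p/3) = −0.75 ln(1 − 0.163036) = −0.75 ln(0.836964)
  = −0.75 × (-0.177974) = 0.133481 substitutions/site.

0.133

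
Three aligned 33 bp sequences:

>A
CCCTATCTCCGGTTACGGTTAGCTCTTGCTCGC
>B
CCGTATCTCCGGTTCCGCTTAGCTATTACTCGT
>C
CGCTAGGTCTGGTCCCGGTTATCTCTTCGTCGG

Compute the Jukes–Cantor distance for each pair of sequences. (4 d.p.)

A–B: 6/33 sites differ → p ≈ 0.181818, d = −0.75 ln(1 − 0.242424) = 0.208224 ≈ 0.2082.
A–C: 10/33 sites differ → p ≈ 0.30303, d = −0.75 ln(1 − 0.40404) = 0.388186 ≈ 0.3882.
B–C: 12/33 sites differ → p ≈ 0.363636, d = −0.75 ln(1 − 0.484848) = 0.497470 ≈ 0.4975.

d(A,B) = 0.2082, d(A,C) = 0.3882, d(B,C) = 0.4975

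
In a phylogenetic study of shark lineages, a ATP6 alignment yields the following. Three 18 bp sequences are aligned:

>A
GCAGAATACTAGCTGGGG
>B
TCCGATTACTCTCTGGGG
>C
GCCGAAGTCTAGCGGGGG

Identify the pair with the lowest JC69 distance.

A and C

A–B: 5/18 differ, p = 0.278, d = 0.347.
A–C: 4/18 differ, p = 0.222, d = 0.264.
B–C: 7/18 differ, p = 0.389, d = 0.548.
The smallest distance is between A and C.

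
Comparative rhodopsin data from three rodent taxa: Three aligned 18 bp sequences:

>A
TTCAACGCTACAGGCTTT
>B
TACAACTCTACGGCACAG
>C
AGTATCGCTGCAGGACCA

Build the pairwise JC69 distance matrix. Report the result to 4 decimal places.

d(A,B) = 0.6735, d(A,C) = 0.8240, d(B,C) = 1.0124

A–B: 8/18 sites differ → p ≈ 0.444444, d = −0.75 ln(1 − 0.592592) = 0.673455 ≈ 0.6735.
A–C: 9/18 sites differ → p = 0.5, d = −0.75 ln(1 − 0.666667) = 0.823960 ≈ 0.8240.
B–C: 10/18 sites differ → p ≈ 0.555556, d = −0.75 ln(1 − 0.740741) = 1.012446 ≈ 1.0124.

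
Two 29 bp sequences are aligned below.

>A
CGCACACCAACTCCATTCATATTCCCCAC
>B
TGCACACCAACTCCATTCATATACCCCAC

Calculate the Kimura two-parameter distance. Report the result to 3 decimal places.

Of 29 sites, 1 differences are transitions and 1 are transversions, so P = 1/29 ≈ 0.034483 and Q = 1/29 ≈ 0.034483.
Under the Kimura two-parameter model, d = −½ ln(1 − 2P − Q) − ¼ ln(1 − 2Q).
1 − 2P − Q = 0.896551, giving −½ ln(0.896551) = 0.054600.
1 − 2Q = 0.931034, giving −¼ ln(0.931034) = 0.017865.
d = 0.054600 + 0.017865 = 0.072465.

0.072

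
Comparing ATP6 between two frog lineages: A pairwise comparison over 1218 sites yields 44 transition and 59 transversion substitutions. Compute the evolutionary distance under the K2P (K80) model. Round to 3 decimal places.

0.090

P = 44/1218 ≈ 0.036125 and Q = 59/1218 ≈ 0.04844.
Under the Kimura two-parameter model, d = −½ ln(1 − 2P − Q) − ¼ ln(1 − 2Q).
1 − 2P − Q = 0.87931, giving −½ ln(0.87931) = 0.064309.
1 − 2Q = 0.90312, giving −¼ ln(0.90312) = 0.025475.
d = 0.064309 + 0.025475 = 0.089784.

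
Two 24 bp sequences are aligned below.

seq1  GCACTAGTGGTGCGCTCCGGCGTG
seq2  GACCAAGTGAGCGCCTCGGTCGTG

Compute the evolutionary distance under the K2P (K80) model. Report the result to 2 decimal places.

0.65

Of 24 sites, 1 differences are transitions and 9 are transversions, so P = 1/24 ≈ 0.041667 and Q = 9/24 = 0.375.
Under the Kimura two-parameter model, d = −½ ln(1 − 2P − Q) − ¼ ln(1 − 2Q).
1 − 2P − Q = 0.541666, giving −½ ln(0.541666) = 0.306553.
1 − 2Q = 0.25, giving −¼ ln(0.25) = 0.346574.
d = 0.306553 + 0.346574 = 0.653127.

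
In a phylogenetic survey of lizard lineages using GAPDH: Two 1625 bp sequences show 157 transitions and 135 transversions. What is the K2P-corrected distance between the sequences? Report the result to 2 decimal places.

P = 157/1625 ≈ 0.096615 and Q = 135/1625 ≈ 0.083077.
Under the Kimura two-parameter model, d = −½ ln(1 − 2P − Q) − ¼ ln(1 − 2Q).
1 − 2P − Q = 0.723693, giving −½ ln(0.723693) = 0.161694.
1 − 2Q = 0.833846, giving −¼ ln(0.833846) = 0.045427.
d = 0.161694 + 0.045427 = 0.207121.

0.21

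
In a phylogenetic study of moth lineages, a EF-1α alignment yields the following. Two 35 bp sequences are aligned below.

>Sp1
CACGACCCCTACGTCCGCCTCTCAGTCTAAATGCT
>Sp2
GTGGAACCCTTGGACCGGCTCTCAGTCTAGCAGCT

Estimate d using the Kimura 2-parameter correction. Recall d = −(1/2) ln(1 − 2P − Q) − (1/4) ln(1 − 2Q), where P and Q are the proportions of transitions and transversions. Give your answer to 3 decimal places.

0.422

Of 35 sites, 1 differences are transitions and 10 are transversions, so P = 1/35 ≈ 0.028571 and Q = 10/35 ≈ 0.285714.
Under the Kimura two-parameter model, d = −½ ln(1 − 2P − Q) − ¼ ln(1 − 2Q).
1 − 2P − Q = 0.657144, giving −½ ln(0.657144) = 0.209926.
1 − 2Q = 0.428572, giving −¼ ln(0.428572) = 0.211824.
d = 0.209926 + 0.211824 = 0.421750.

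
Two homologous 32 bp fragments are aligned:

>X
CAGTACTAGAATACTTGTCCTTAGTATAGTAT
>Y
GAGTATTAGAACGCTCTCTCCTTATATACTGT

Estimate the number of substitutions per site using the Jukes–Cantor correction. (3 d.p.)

The sequences differ at 13 of 32 sites, so p = 13/32 = 0.40625.
d = −(3/4) ln(1 − 4p/3) = −0.75 ln(1 − 0.541667) = −0.75 ln(0.458333)
  = −0.75 × (-0.780159) = 0.585119 substitutions/site.

0.585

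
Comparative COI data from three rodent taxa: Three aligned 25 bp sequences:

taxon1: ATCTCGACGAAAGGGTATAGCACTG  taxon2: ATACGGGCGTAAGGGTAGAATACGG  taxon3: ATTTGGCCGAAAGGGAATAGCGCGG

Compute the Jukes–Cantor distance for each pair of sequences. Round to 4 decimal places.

d(taxon1,taxon2) = 0.4904, d(taxon1,taxon3) = 0.2892, d(taxon2,taxon3) = 0.4904

taxon1–taxon2: 9/25 sites differ → p = 0.36, d = −0.75 ln(1 − 0.48) = 0.490445 ≈ 0.4904.
taxon1–taxon3: 6/25 sites differ → p = 0.24, d = −0.75 ln(1 − 0.32) = 0.289247 ≈ 0.2892.
taxon2–taxon3: 9/25 sites differ → p = 0.36, d = −0.75 ln(1 − 0.48) = 0.490445 ≈ 0.4904.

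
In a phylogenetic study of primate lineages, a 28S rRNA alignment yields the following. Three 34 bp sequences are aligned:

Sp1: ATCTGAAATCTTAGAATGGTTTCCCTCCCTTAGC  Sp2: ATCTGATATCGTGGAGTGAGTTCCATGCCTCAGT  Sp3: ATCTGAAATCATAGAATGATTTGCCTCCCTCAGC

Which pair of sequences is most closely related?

Sp1 and Sp3

Sp1–Sp2: 10/34 differ, p = 0.294, d = 0.373.
Sp1–Sp3: 4/34 differ, p = 0.118, d = 0.128.
Sp2–Sp3: 9/34 differ, p = 0.265, d = 0.326.
The smallest distance is between Sp1 and Sp3.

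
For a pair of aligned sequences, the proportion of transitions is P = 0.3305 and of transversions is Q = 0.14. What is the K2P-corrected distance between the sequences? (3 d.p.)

0.889

Under the Kimura two-parameter model, d = −½ ln(1 − 2P − Q) − ¼ ln(1 − 2Q).
1 − 2P − Q = 0.199, giving −½ ln(0.199) = 0.807225.
1 − 2Q = 0.72, giving −¼ ln(0.72) = 0.082126.
d = 0.807225 + 0.082126 = 0.889351.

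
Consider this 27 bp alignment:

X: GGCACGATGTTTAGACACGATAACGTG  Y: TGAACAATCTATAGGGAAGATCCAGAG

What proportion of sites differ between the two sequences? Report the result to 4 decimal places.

The sequences differ at 12 of 27 positions.
p = 12/27 = 0.444444… ≈ 0.4444 (to 4 d.p.).

0.4444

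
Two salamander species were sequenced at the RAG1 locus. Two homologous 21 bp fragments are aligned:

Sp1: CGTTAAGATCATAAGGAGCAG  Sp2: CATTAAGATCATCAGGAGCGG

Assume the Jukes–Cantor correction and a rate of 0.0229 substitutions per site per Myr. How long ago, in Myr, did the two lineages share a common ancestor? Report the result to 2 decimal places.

The sequences differ at 3 of 21 sites (2, 13, 20), so p = 3/21 ≈ 0.142857.
d = −(3/4) ln(1 − 4p/3) = −0.75 ln(1 − 0.190476) = −0.75 ln(0.809524)
  = −0.75 × (-0.211309) = 0.158482 substitutions/site.
Under a molecular clock d = 2μt, so t = d/(2μ) = 0.158482 / (2 × 0.0229) = 3.46 Myr.

3.46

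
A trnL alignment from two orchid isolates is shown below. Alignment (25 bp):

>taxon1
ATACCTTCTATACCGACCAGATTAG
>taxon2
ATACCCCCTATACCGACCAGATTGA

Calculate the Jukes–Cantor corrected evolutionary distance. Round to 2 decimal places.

The sequences differ at 4 of 25 sites (6, 7, 24, 25), so p = 4/25 = 0.16.
d = −(3/4) ln(1 − 4p/3) = −0.75 ln(1 − 0.213333) = −0.75 ln(0.786667)
  = −0.75 × (-0.239950) = 0.179963 substitutions/site.

0.18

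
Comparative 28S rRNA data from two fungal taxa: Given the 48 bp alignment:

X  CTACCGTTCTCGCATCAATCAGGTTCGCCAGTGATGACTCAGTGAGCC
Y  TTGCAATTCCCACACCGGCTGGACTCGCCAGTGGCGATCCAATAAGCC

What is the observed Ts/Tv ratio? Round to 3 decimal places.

Transitions are A↔G and C↔T; transversions are all other mismatches.
Transitions: 19. Transversions: 1.
R = 19/1 = 19.000.

19.000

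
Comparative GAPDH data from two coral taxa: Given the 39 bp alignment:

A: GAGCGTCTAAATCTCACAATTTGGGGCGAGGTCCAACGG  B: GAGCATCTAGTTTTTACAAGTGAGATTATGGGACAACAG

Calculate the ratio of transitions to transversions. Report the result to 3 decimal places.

1.286

Transitions are A↔G and C↔T; transversions are all other mismatches.
Transitions: 9. Transversions: 7.
R = 9/7 = 1.285714… ≈ 1.286 (to 3 d.p.).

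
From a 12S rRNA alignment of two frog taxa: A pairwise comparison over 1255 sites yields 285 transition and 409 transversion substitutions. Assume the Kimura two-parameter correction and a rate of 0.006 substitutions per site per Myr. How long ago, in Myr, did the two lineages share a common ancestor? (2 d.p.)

P = 285/1255 ≈ 0.227092 and Q = 409/1255 ≈ 0.325896.
Under the Kimura two-parameter model, d = −½ ln(1 − 2P − Q) − ¼ ln(1 − 2Q).
1 − 2P − Q = 0.21992, giving −½ ln(0.21992) = 0.757246.
1 − 2Q = 0.348208, giving −¼ ln(0.348208) = 0.263739.
d = 0.757246 + 0.263739 = 1.020985.
Under a molecular clock d = 2μt, so t = d/(2μ) = 1.020985 / (2 × 0.006) = 85.08 Myr.

85.08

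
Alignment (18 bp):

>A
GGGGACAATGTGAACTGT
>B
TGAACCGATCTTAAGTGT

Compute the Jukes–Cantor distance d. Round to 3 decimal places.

The sequences differ at 8 of 18 sites (1, 3, 4, 5, 7, 10, 12, 15), so p = 8/18 ≈ 0.444444.
d = −(3/4) ln(1 − 4p/3) = −0.75 ln(1 − 0.592592) = −0.75 ln(0.407408)
  = −0.75 × (-0.897940) = 0.673455 substitutions/site.

0.673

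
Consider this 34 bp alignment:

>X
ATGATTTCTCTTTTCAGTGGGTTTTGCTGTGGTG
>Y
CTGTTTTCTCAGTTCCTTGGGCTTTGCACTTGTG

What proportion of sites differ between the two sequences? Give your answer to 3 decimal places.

The sequences differ at 10 of 34 positions (sites 1, 4, 11, 12, 16, 17, 22, 28, 29, 31).
p = 10/34 = 0.294117… ≈ 0.294 (to 3 d.p.).

0.294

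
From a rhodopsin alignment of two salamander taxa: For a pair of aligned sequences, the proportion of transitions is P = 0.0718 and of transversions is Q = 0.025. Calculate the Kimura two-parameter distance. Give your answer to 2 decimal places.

0.11

Under the Kimura two-parameter model, d = −½ ln(1 − 2P − Q) − ¼ ln(1 − 2Q).
1 − 2P − Q = 0.8314, giving −½ ln(0.8314) = 0.092322.
1 − 2Q = 0.95, giving −¼ ln(0.95) = 0.012823.
d = 0.092322 + 0.012823 = 0.105145.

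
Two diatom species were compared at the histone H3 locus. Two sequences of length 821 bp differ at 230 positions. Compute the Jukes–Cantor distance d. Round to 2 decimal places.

p = 230/821 ≈ 0.280146.
d = −(3/4) ln(1 − 4p/3) = −0.75 ln(1 − 0.373528) = −0.75 ln(0.626472)
  = −0.75 × (-0.467651) = 0.350738 substitutions/site.

0.35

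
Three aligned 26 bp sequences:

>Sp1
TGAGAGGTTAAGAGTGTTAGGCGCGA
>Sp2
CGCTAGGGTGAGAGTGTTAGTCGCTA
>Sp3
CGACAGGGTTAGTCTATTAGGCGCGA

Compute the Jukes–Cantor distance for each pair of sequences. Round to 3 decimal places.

d(Sp1,Sp2) = 0.334, d(Sp1,Sp3) = 0.334, d(Sp2,Sp3) = 0.396

Sp1–Sp2: 7/26 sites differ → p ≈ 0.269231, d = −0.75 ln(1 − 0.358975) = 0.333515 ≈ 0.334.
Sp1–Sp3: 7/26 sites differ → p ≈ 0.269231, d = −0.75 ln(1 − 0.358975) = 0.333515 ≈ 0.334.
Sp2–Sp3: 8/26 sites differ → p ≈ 0.307692, d = −0.75 ln(1 − 0.410256) = 0.396050 ≈ 0.396.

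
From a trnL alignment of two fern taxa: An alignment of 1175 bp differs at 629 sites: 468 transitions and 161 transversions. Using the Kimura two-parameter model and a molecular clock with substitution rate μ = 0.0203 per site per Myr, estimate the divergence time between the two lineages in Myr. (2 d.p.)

35.37

P = 468/1175 ≈ 0.398298 and Q = 161/1175 ≈ 0.137021.
Under the Kimura two-parameter model, d = −½ ln(1 − 2P − Q) − ¼ ln(1 − 2Q).
1 − 2P − Q = 0.066383, giving −½ ln(0.066383) = 1.356157.
1 − 2Q = 0.725958, giving −¼ ln(0.725958) = 0.080066.
d = 1.356157 + 0.080066 = 1.436223.
Under a molecular clock d = 2μt, so t = d/(2μ) = 1.436223 / (2 × 0.0203) = 35.37 Myr.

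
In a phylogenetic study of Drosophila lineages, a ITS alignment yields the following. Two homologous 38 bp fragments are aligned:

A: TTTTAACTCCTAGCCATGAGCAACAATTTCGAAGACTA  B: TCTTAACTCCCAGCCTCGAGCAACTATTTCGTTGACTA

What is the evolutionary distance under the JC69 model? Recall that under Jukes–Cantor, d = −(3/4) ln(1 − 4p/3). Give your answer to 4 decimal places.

0.2114

The sequences differ at 7 of 38 sites (2, 11, 16, 17, 25, 32, 33), so p = 7/38 ≈ 0.184211.
d = −(3/4) ln(1 − 4p/3) = −0.75 ln(1 − 0.245615) = −0.75 ln(0.754385)
  = −0.75 × (-0.281852) = 0.211389 substitutions/site.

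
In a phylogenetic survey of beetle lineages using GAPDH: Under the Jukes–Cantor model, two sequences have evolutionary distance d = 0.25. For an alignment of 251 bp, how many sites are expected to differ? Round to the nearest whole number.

Invert JC69: p = (3/4)(1 − e^(−4d/3)) = 0.75 × (1 − e^(-0.333333)) = 0.75 × (1 − 0.716532) = 0.212601.
Expected differing sites = pL ≈ 0.212601 × 251 = 53.362851 ≈ 53.

53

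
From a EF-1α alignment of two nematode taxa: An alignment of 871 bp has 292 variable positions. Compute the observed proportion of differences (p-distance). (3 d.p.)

0.335

p = 292/871 = 0.335246… ≈ 0.335 (to 3 d.p.).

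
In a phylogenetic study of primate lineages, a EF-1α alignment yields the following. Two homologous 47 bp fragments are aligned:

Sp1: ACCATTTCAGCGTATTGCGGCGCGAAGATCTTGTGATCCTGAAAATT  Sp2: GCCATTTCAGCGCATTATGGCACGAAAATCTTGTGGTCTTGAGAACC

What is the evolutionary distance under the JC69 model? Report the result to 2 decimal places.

The sequences differ at 11 of 47 sites, so p = 11/47 ≈ 0.234043.
d = −(3/4) ln(1 − 4p/3) = −0.75 ln(1 − 0.312057) = −0.75 ln(0.687943)
  = −0.75 × (-0.374049) = 0.280537 substitutions/site.

0.28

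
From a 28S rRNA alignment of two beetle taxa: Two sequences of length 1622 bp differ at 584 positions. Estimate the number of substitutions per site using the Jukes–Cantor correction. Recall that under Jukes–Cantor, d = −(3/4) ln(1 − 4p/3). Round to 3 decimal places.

p = 584/1622 ≈ 0.360049.
d = −(3/4) ln(1 − 4p/3) = −0.75 ln(1 − 0.480065) = −0.75 ln(0.519935)
  = −0.75 × (-0.654051) = 0.490538 substitutions/site.

0.491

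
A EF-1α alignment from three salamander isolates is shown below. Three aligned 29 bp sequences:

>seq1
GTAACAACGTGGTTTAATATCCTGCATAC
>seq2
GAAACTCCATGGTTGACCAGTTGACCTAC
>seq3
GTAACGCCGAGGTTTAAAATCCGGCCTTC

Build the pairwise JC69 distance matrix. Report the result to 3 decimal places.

d(seq1,seq2) = 0.683, d(seq1,seq3) = 0.291, d(seq2,seq3) = 0.602

seq1–seq2: 13/29 sites differ → p ≈ 0.448276, d = −0.75 ln(1 − 0.597701) = 0.682920 ≈ 0.683.
seq1–seq3: 7/29 sites differ → p ≈ 0.241379, d = −0.75 ln(1 − 0.321839) = 0.291278 ≈ 0.291.
seq2–seq3: 12/29 sites differ → p ≈ 0.413793, d = −0.75 ln(1 − 0.551724) = 0.601760 ≈ 0.602.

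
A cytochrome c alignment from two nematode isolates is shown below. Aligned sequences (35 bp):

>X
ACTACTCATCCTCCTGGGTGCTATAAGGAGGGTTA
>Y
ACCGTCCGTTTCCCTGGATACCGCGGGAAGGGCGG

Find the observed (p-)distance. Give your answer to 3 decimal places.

0.543

The sequences differ at 19 of 35 positions.
p = 19/35 = 0.542857… ≈ 0.543 (to 3 d.p.).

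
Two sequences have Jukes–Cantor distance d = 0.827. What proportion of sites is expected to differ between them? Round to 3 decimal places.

0.501

p = (3/4)(1 − e^(−4d/3)) = 0.75 × (1 − e^(-1.102667)) = 0.75 × (1 − 0.331984) = 0.501012.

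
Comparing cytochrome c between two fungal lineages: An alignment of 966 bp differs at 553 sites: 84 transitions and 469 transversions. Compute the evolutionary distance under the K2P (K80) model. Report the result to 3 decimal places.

1.424

P = 84/966 ≈ 0.086957 and Q = 469/966 ≈ 0.485507.
Under the Kimura two-parameter model, d = −½ ln(1 − 2P − Q) − ¼ ln(1 − 2Q).
1 − 2P − Q = 0.340579, giving −½ ln(0.340579) = 0.538554.
1 − 2Q = 0.028986, giving −¼ ln(0.028986) = 0.885236.
d = 0.538554 + 0.885236 = 1.423790.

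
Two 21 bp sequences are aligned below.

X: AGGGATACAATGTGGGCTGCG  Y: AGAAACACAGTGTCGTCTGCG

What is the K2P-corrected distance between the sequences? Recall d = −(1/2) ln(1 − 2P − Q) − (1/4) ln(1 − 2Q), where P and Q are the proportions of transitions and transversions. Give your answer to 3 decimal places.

Of 21 sites, 4 differences are transitions and 2 are transversions, so P = 4/21 ≈ 0.190476 and Q = 2/21 ≈ 0.095238.
Under the Kimura two-parameter model, d = −½ ln(1 − 2P − Q) − ¼ ln(1 − 2Q).
1 − 2P − Q = 0.52381, giving −½ ln(0.52381) = 0.323313.
1 − 2Q = 0.809524, giving −¼ ln(0.809524) = 0.052827.
d = 0.323313 + 0.052827 = 0.376140.

0.376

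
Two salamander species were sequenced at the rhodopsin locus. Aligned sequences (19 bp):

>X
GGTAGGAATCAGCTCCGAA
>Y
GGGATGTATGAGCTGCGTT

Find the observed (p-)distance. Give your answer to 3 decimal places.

The sequences differ at 7 of 19 positions (sites 3, 5, 7, 10, 15, 18, 19).
p = 7/19 = 0.368421… ≈ 0.368 (to 3 d.p.).

0.368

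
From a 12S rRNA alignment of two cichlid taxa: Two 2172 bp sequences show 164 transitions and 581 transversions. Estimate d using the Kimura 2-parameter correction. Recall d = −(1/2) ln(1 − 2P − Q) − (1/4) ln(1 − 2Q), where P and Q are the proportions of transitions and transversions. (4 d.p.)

P = 164/2172 ≈ 0.075506 and Q = 581/2172 ≈ 0.267495.
Under the Kimura two-parameter model, d = −½ ln(1 − 2P − Q) − ¼ ln(1 − 2Q).
1 − 2P − Q = 0.581493, giving −½ ln(0.581493) = 0.271078.
1 − 2Q = 0.46501, giving −¼ ln(0.46501) = 0.191424.
d = 0.271078 + 0.191424 = 0.462502.

0.4625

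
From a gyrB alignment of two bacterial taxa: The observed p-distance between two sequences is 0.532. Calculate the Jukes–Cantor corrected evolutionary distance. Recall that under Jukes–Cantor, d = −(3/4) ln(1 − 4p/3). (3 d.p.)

d = −(3/4) ln(1 − 4p/3) = −0.75 ln(1 − 0.709333) = −0.75 ln(0.290667)
  = −0.75 × (-1.235577) = 0.926683 substitutions/site.

0.927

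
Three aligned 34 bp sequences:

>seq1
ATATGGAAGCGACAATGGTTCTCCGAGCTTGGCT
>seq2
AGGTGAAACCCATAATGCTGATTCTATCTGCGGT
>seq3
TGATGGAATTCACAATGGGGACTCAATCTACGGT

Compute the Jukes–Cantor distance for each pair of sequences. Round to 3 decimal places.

seq1–seq2: 15/34 sites differ → p ≈ 0.441176, d = −0.75 ln(1 − 0.588235) = 0.665477 ≈ 0.665.
seq1–seq3: 15/34 sites differ → p ≈ 0.441176, d = −0.75 ln(1 − 0.588235) = 0.665477 ≈ 0.665.
seq2–seq3: 11/34 sites differ → p ≈ 0.323529, d = −0.75 ln(1 − 0.431372) = 0.423397 ≈ 0.423.

d(seq1,seq2) = 0.665, d(seq1,seq3) = 0.665, d(seq2,seq3) = 0.423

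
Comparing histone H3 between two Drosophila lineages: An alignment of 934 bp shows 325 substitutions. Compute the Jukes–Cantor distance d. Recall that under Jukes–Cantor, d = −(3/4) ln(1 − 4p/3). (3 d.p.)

0.468

p = 325/934 ≈ 0.347966.
d = −(3/4) ln(1 − 4p/3) = −0.75 ln(1 − 0.463955) = −0.75 ln(0.536045)
  = −0.75 × (-0.623537) = 0.467653 substitutions/site.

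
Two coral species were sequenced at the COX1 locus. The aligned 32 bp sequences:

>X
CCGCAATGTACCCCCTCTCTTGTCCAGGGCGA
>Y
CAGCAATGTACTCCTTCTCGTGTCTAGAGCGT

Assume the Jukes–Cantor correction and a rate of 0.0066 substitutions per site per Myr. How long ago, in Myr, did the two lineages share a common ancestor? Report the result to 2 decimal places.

The sequences differ at 7 of 32 sites (2, 12, 15, 20, 25, 28, 32), so p = 7/32 = 0.21875.
d = −(3/4) ln(1 − 4p/3) = −0.75 ln(1 − 0.291667) = −0.75 ln(0.708333)
  = −0.75 × (-0.344841) = 0.258631 substitutions/site.
Under a molecular clock d = 2μt, so t = d/(2μ) = 0.258631 / (2 × 0.0066) = 19.59 Myr.

19.59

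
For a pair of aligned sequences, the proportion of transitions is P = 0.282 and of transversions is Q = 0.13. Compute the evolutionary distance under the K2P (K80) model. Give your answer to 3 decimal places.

Under the Kimura two-parameter model, d = −½ ln(1 − 2P − Q) − ¼ ln(1 − 2Q).
1 − 2P − Q = 0.306, giving −½ ln(0.306) = 0.592085.
1 − 2Q = 0.74, giving −¼ ln(0.74) = 0.075276.
d = 0.592085 + 0.075276 = 0.667361.

0.667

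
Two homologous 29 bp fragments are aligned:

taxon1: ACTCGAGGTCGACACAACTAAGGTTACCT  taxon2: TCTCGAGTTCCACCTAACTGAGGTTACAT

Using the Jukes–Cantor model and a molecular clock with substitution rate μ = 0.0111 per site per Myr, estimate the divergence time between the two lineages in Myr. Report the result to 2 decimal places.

The sequences differ at 7 of 29 sites (1, 8, 11, 14, 15, 20, 28), so p = 7/29 ≈ 0.241379.
d = −(3/4) ln(1 − 4p/3) = −0.75 ln(1 − 0.321839) = −0.75 ln(0.678161)
  = −0.75 × (-0.388371) = 0.291278 substitutions/site.
Under a molecular clock d = 2μt, so t = d/(2μ) = 0.291278 / (2 × 0.0111) = 13.12 Myr.

13.12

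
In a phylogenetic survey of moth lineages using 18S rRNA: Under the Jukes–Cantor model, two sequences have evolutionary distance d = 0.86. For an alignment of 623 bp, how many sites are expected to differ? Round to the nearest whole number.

319

Invert JC69: p = (3/4)(1 − e^(−4d/3)) = 0.75 × (1 − e^(-1.146667)) = 0.75 × (1 − 0.317694) = 0.511730.
Expected differing sites = pL ≈ 0.511730 × 623 = 318.80779 ≈ 319.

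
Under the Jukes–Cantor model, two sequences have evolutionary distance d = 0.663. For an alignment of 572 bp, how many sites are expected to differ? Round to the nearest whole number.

Invert JC69: p = (3/4)(1 − e^(−4d/3)) = 0.75 × (1 − e^(-0.884)) = 0.75 × (1 − 0.413127) = 0.440155.
Expected differing sites = pL ≈ 0.440155 × 572 = 251.76866 ≈ 252.

252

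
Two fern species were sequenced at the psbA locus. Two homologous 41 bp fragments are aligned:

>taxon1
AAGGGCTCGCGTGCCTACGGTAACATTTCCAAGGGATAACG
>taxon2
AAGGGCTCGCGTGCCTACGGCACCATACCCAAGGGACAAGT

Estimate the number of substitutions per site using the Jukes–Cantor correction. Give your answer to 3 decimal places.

0.194

The sequences differ at 7 of 41 sites (21, 23, 27, 28, 37, 40, 41), so p = 7/41 ≈ 0.170732.
d = −(3/4) ln(1 − 4p/3) = −0.75 ln(1 − 0.227643) = −0.75 ln(0.772357)
  = −0.75 × (-0.258308) = 0.193731 substitutions/site.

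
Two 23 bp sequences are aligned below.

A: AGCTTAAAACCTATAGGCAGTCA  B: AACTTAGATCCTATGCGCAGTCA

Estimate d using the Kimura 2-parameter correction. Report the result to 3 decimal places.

0.261

Of 23 sites, 3 differences are transitions and 2 are transversions, so P = 3/23 ≈ 0.130435 and Q = 2/23 ≈ 0.086957.
Under the Kimura two-parameter model, d = −½ ln(1 − 2P − Q) − ¼ ln(1 − 2Q).
1 − 2P − Q = 0.652173, giving −½ ln(0.652173) = 0.213723.
1 − 2Q = 0.826086, giving −¼ ln(0.826086) = 0.047764.
d = 0.213723 + 0.047764 = 0.261487.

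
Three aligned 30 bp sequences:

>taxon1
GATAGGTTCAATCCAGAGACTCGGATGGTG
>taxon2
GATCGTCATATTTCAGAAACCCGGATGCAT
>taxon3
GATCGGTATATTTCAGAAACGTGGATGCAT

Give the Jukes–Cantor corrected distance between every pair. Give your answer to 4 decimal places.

d(taxon1,taxon2) = 0.5716, d(taxon1,taxon3) = 0.5034, d(taxon2,taxon3) = 0.1468

taxon1–taxon2: 12/30 sites differ → p = 0.4, d = −0.75 ln(1 − 0.533333) = 0.571605 ≈ 0.5716.
taxon1–taxon3: 11/30 sites differ → p ≈ 0.366667, d = −0.75 ln(1 − 0.488889) = 0.503376 ≈ 0.5034.
taxon2–taxon3: 4/30 sites differ → p ≈ 0.133333, d = −0.75 ln(1 − 0.177777) = 0.146808 ≈ 0.1468.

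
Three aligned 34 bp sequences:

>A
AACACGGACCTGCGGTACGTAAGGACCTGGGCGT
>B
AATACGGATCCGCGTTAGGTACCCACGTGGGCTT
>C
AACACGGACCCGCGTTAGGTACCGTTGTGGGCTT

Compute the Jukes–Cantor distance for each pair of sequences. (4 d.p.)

d(A,B) = 0.3734, d(A,C) = 0.3265, d(B,C) = 0.1637

A–B: 10/34 sites differ → p ≈ 0.294118, d = −0.75 ln(1 − 0.392157) = 0.373379 ≈ 0.3734.
A–C: 9/34 sites differ → p ≈ 0.264706, d = −0.75 ln(1 − 0.352941) = 0.326488 ≈ 0.3265.
B–C: 5/34 sites differ → p ≈ 0.147059, d = −0.75 ln(1 − 0.196079) = 0.163691 ≈ 0.1637.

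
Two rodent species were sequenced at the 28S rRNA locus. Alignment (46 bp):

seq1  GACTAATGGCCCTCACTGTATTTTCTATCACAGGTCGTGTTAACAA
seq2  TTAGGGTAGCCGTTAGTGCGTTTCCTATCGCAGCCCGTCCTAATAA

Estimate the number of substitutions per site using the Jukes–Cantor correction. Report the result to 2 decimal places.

0.60

The sequences differ at 19 of 46 sites, so p = 19/46 ≈ 0.413043.
d = −(3/4) ln(1 − 4p/3) = −0.75 ln(1 − 0.550724) = −0.75 ln(0.449276)
  = −0.75 × (-0.800118) = 0.600089 substitutions/site.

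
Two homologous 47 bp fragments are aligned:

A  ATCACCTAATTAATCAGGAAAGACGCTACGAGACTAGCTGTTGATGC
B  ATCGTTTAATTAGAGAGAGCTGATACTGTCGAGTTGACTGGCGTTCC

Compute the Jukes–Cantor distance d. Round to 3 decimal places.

0.926

The sequences differ at 25 of 47 sites, so p = 25/47 ≈ 0.531915.
d = −(3/4) ln(1 − 4p/3) = −0.75 ln(1 − 0.70922) = −0.75 ln(0.29078)
  = −0.75 × (-1.235188) = 0.926391 substitutions/site.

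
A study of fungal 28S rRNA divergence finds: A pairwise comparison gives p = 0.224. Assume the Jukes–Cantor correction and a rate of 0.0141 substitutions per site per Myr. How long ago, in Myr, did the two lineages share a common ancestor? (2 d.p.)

d = −(3/4) ln(1 − 4p/3) = −0.75 ln(1 − 0.298667) = −0.75 ln(0.701333)
  = −0.75 × (-0.354772) = 0.266079 substitutions/site.
Under a molecular clock d = 2μt, so t = d/(2μ) = 0.266079 / (2 × 0.0141) = 9.44 Myr.

9.44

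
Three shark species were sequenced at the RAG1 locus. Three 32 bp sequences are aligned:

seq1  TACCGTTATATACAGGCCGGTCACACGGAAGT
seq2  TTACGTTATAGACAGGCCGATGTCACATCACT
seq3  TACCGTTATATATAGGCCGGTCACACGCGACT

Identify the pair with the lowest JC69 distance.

seq1 and seq3

seq1–seq2: 10/32 differ, p = 0.313, d = 0.404.
seq1–seq3: 4/32 differ, p = 0.125, d = 0.137.
seq2–seq3: 10/32 differ, p = 0.313, d = 0.404.
The smallest distance is between seq1 and seq3.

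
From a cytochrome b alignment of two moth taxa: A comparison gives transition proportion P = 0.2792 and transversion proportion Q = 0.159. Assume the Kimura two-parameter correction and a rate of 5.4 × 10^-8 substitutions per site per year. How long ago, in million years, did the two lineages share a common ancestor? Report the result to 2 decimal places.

Under the Kimura two-parameter model, d = −½ ln(1 − 2P − Q) − ¼ ln(1 − 2Q).
1 − 2P − Q = 0.2826, giving −½ ln(0.2826) = 0.631861.
1 − 2Q = 0.682, giving −¼ ln(0.682) = 0.095681.
d = 0.631861 + 0.095681 = 0.727542.
Under a molecular clock d = 2μt, so t = d/(2μ) = 0.727542 / (2 × 5.4 × 10^-8) = 6.74 million years.

6.74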